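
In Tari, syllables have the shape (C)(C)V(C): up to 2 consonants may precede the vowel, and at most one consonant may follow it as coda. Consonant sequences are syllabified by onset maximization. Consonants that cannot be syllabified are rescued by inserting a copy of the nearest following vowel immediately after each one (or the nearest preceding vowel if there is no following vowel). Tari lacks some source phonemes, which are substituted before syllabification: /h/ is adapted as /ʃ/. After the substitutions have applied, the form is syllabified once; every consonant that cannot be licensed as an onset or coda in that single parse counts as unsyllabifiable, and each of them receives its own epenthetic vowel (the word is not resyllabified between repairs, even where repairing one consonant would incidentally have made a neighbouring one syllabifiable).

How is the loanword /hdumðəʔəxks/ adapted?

ʃdumðəʔəxkəsə

Substitution: /h/ → /ʃ/, giving /ʃdumðəʔəxks/.
The consonants /k/, /s/ cannot be parsed into a legal (C)(C)V(C) syllable (at most one coda consonant is licensed; onsets may contain at most 2 consonants).
Inserting the epenthetic vowel yields /k/ → /kə/, /s/ → /sə/.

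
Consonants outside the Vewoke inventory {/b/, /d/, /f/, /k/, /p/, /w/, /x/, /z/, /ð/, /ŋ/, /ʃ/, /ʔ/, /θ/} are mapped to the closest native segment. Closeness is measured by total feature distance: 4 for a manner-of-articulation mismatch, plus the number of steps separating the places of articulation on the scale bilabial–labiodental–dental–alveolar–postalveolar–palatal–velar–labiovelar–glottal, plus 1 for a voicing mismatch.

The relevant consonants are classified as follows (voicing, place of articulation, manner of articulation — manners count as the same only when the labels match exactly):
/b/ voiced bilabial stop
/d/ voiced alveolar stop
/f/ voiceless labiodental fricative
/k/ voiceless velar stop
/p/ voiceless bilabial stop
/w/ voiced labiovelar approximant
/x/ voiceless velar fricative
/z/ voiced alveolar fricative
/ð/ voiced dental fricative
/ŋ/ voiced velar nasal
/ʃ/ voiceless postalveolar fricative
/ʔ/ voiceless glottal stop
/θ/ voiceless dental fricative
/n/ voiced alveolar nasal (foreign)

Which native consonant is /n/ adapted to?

/ŋ/ is closest: same manner (nasal), place distance 3 (alveolar→velar), same voicing; total 3. Next closest is /d/ at distance 4.

ŋ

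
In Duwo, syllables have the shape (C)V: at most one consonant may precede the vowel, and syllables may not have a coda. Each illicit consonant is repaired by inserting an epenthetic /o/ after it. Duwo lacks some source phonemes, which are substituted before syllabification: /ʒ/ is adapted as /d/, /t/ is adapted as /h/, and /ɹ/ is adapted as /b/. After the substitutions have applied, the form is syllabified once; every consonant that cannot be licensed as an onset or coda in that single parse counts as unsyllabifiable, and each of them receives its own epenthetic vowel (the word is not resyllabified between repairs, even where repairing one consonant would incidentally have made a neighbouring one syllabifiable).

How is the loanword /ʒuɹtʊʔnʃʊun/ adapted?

Substitution: /ʒ/ → /d/, /ɹ/ → /b/, /t/ → /h/, giving /dubhʊʔnʃʊun/.
The consonants /b/, /ʔ/, /n/, /n/ cannot be parsed into a legal (C)V syllable (no codas are permitted; onsets are limited to one consonant).
Inserting the epenthetic vowel yields /b/ → /bo/, /ʔ/ → /ʔo/, /n/ → /no/, /n/ → /no/.

dubohʊʔonoʃʊuno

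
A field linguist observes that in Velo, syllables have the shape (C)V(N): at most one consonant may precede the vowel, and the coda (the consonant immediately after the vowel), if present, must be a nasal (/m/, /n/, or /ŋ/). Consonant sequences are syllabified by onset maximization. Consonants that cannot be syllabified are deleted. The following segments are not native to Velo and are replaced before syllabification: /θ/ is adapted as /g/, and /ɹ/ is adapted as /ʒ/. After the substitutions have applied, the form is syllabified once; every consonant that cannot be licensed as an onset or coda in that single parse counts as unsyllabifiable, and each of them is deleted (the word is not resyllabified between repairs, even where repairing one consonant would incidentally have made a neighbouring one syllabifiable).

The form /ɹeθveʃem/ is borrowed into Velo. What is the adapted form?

ʒeveʃem

Substitution: /ɹ/ → /ʒ/, /θ/ → /g/, giving /ʒegveʃem/.
The consonants /g/ cannot be parsed into a legal (C)V(N) syllable (only a nasal (/m/, /n/, or /ŋ/) is licensed in coda position; onsets are limited to one consonant).
Deletion applies to /g/.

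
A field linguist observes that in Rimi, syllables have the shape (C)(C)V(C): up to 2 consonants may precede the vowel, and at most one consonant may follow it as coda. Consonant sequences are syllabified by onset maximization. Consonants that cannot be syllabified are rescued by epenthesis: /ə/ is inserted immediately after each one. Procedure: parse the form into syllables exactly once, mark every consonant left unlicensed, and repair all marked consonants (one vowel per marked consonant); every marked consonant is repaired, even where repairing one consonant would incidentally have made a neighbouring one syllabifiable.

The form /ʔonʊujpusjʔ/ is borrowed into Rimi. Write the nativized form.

ʔonʊujpusjəʔə

Syllabifying with onset maximization leaves /j/, /ʔ/ stranded (at most one coda consonant is licensed; onsets may contain at most 2 consonants).
Inserting the epenthetic vowel yields /j/ → /jə/, /ʔ/ → /ʔə/.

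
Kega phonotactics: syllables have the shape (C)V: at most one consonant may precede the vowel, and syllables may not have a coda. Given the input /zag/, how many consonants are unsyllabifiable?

The consonants /g/ cannot be parsed into a legal (C)V syllable (no codas are permitted; onsets are limited to one consonant).

1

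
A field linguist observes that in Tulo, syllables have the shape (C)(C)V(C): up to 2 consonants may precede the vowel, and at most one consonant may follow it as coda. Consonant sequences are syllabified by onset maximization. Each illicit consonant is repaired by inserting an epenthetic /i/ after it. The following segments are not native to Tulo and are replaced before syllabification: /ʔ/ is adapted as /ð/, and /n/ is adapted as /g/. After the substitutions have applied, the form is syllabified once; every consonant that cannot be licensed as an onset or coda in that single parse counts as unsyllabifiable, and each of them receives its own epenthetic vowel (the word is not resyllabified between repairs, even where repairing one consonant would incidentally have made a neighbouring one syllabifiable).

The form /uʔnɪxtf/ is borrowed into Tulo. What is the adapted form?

Substitution: /ʔ/ → /ð/, /n/ → /g/, giving /uðgɪxtf/.
Under (C)(C)V(C), the unsyllabifiable consonants are /t/, /f/ (at most one coda consonant is licensed; onsets may contain at most 2 consonants).
Epenthesis after each stranded consonant: /t/ → /ti/, /f/ → /fi/.

uðgɪxtifi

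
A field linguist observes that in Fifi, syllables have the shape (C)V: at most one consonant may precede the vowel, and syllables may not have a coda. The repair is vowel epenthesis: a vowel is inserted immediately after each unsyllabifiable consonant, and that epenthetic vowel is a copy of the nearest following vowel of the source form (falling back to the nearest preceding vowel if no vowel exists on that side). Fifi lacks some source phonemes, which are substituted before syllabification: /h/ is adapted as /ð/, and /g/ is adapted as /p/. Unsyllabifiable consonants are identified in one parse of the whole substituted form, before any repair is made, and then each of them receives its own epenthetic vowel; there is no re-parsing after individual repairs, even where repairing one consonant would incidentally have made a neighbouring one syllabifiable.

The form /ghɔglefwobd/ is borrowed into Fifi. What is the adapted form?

Substitution: /g/ → /p/, /h/ → /ð/, giving /pðɔplefwobd/.
The consonants /p/, /p/, /f/, /b/, /d/ cannot be parsed into a legal (C)V syllable (no codas are permitted; onsets are limited to one consonant).
Epenthesis after each stranded consonant: /p/ → /pɔ/, /p/ → /pe/, /f/ → /fo/, /b/ → /bo/, /d/ → /do/.

pɔðɔpelefowobodo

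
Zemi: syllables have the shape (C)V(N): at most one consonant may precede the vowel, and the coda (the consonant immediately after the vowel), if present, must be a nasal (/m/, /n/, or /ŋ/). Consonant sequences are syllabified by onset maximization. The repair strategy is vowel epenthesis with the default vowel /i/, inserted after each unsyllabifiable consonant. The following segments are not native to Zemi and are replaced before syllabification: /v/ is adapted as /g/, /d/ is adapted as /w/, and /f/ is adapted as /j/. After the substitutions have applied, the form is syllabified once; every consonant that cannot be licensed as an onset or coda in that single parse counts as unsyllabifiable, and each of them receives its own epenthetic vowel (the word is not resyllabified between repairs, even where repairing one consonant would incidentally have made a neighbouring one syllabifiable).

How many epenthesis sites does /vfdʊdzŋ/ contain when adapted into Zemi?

After substitution the input is /gjwʊwzŋ/.
The unsyllabifiable consonants are /g/, /j/, /w/, /z/, /ŋ/; each receives one epenthetic vowel.

5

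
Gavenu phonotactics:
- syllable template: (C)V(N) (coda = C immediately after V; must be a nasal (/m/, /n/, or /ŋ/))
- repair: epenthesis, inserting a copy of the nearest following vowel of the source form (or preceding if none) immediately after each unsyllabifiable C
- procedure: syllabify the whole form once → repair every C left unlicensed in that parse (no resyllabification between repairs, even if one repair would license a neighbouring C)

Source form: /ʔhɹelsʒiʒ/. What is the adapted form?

ʔeheɹelisiʒiʒi

Syllabifying with onset maximization leaves /ʔ/, /h/, /l/, /s/, /ʒ/ stranded (only a nasal (/m/, /n/, or /ŋ/) is licensed in coda position; onsets are limited to one consonant).
Each unlicensed consonant becomes the onset of a new syllable: /ʔ/ → /ʔe/, /h/ → /he/, /l/ → /li/, /s/ → /si/, /ʒ/ → /ʒi/.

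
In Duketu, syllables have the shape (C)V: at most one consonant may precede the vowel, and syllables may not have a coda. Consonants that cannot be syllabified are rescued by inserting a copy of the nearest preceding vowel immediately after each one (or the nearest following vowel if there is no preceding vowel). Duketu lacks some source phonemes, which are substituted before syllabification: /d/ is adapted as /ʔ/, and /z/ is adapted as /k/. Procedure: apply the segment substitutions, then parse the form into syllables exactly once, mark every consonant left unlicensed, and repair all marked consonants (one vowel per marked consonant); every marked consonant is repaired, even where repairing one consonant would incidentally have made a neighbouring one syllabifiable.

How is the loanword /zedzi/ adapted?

Substitution: /z/ → /k/, /d/ → /ʔ/, giving /keʔki/.
The consonants /ʔ/ cannot be parsed into a legal (C)V syllable (no codas are permitted; onsets are limited to one consonant).
Inserting the epenthetic vowel yields /ʔ/ → /ʔe/.

keʔeki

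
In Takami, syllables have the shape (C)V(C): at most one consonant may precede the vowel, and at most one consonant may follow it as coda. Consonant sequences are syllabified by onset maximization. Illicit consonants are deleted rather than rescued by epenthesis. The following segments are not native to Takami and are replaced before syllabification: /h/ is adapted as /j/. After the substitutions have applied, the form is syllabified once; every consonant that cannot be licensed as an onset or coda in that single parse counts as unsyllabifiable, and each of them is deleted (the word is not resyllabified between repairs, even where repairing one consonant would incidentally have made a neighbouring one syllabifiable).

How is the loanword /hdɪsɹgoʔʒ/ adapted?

dɪsgoʔ

Substitution: /h/ → /j/, giving /jdɪsɹgoʔʒ/.
Syllabifying with onset maximization leaves /j/, /ɹ/, /ʒ/ stranded (at most one coda consonant is licensed; onsets are limited to one consonant).
Each unlicensed consonant is deleted: /j/, /ɹ/, /ʒ/.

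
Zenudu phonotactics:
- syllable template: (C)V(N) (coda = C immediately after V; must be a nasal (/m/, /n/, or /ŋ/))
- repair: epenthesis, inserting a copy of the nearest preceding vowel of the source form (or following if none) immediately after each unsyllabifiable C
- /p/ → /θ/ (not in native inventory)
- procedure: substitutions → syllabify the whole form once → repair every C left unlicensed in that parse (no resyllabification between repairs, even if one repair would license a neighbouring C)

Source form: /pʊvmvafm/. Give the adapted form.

Substitution: /p/ → /θ/, giving /θʊvmvafm/.
The consonants /v/, /m/, /f/, /m/ cannot be parsed into a legal (C)V(N) syllable (only a nasal (/m/, /n/, or /ŋ/) is licensed in coda position; onsets are limited to one consonant).
Inserting the epenthetic vowel yields /v/ → /vʊ/, /m/ → /mʊ/, /f/ → /fa/, /m/ → /ma/.

θʊvʊmʊvafama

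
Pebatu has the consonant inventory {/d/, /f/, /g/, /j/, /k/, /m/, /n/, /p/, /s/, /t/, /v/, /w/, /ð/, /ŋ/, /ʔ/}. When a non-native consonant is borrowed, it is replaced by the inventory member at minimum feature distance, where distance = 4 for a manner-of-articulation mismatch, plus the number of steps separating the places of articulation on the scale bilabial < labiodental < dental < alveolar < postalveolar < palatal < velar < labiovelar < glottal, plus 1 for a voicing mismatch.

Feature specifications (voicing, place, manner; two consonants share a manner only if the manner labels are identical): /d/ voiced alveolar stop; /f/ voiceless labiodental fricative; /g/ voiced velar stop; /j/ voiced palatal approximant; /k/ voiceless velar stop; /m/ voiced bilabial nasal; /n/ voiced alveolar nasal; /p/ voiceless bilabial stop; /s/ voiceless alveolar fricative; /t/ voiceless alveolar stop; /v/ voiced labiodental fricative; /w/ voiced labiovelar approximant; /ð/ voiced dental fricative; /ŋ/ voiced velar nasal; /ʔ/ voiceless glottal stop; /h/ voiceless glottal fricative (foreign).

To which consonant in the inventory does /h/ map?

/ʔ/ is closest: manner differs (fricative→stop, +4), place distance 0 (glottal→glottal), same voicing; total 4. Next closest is /s/ at distance 5.

ʔ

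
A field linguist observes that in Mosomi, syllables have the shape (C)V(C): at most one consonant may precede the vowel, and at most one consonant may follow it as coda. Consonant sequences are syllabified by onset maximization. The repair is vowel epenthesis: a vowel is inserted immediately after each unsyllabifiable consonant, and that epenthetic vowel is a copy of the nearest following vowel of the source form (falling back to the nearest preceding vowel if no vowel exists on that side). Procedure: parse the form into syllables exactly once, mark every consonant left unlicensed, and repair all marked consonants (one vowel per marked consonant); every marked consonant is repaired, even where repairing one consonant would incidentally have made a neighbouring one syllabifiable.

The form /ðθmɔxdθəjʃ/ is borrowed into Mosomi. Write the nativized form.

ðɔθɔmɔxdəθəjʃə

The consonants /ð/, /θ/, /d/, /ʃ/ cannot be parsed into a legal (C)V(C) syllable (at most one coda consonant is licensed; onsets are limited to one consonant).
Inserting the epenthetic vowel yields /ð/ → /ðɔ/, /θ/ → /θɔ/, /d/ → /də/, /ʃ/ → /ʃə/.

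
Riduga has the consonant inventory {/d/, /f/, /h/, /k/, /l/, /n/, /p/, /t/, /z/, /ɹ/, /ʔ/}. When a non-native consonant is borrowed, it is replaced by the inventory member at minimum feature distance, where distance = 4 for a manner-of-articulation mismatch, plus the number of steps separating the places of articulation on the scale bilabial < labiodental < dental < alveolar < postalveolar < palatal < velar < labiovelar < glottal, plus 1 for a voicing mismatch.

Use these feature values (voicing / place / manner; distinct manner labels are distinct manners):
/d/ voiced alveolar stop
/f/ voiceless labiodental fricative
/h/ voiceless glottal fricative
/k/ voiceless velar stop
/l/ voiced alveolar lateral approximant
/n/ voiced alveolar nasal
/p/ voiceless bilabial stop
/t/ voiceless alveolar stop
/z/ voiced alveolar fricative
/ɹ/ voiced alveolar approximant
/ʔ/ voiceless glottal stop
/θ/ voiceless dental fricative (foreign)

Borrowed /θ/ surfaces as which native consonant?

/f/ is closest: same manner (fricative), place distance 1 (dental→labiodental), same voicing; total 1. Next closest is /z/ at distance 2.

f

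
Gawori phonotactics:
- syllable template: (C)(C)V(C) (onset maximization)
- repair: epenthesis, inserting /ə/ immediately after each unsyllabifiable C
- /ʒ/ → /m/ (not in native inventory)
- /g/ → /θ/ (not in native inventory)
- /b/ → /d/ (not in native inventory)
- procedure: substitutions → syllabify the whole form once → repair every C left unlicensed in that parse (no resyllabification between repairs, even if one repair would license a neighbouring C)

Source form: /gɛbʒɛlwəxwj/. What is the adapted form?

Substitution: /g/ → /θ/, /b/ → /d/, /ʒ/ → /m/, giving /θɛdmɛlwəxwj/.
The consonants /w/, /j/ cannot be parsed into a legal (C)(C)V(C) syllable (at most one coda consonant is licensed; onsets may contain at most 2 consonants).
Inserting the epenthetic vowel yields /w/ → /wə/, /j/ → /jə/.

θɛdmɛlwəxwəjə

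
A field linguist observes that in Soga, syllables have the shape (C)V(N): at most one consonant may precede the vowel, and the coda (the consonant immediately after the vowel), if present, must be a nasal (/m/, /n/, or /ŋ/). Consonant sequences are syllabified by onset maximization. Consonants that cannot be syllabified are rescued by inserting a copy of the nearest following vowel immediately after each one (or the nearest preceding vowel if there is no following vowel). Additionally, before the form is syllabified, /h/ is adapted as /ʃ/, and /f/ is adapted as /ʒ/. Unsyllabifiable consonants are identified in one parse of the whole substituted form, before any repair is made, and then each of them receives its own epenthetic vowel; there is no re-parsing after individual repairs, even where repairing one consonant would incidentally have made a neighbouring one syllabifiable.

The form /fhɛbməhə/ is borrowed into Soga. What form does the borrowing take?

Substitution: /f/ → /ʒ/, /h/ → /ʃ/, giving /ʒʃɛbməʃə/.
Under (C)V(N), the unsyllabifiable consonants are /ʒ/, /b/ (only a nasal (/m/, /n/, or /ŋ/) is licensed in coda position; onsets are limited to one consonant).
Epenthesis after each stranded consonant: /ʒ/ → /ʒɛ/, /b/ → /bə/.

ʒɛʃɛbəməʃə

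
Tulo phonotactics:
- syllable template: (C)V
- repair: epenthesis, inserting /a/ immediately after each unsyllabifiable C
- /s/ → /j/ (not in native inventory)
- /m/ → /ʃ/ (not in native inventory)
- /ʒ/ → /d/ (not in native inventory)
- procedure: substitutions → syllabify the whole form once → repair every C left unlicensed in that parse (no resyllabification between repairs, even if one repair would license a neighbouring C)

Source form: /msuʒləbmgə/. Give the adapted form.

Substitution: /m/ → /ʃ/, /s/ → /j/, /ʒ/ → /d/, giving /ʃjudləbʃgə/.
The consonants /ʃ/, /d/, /b/, /ʃ/ cannot be parsed into a legal (C)V syllable (no codas are permitted; onsets are limited to one consonant).
Inserting the epenthetic vowel yields /ʃ/ → /ʃa/, /d/ → /da/, /b/ → /ba/, /ʃ/ → /ʃa/.

ʃajudaləbaʃagə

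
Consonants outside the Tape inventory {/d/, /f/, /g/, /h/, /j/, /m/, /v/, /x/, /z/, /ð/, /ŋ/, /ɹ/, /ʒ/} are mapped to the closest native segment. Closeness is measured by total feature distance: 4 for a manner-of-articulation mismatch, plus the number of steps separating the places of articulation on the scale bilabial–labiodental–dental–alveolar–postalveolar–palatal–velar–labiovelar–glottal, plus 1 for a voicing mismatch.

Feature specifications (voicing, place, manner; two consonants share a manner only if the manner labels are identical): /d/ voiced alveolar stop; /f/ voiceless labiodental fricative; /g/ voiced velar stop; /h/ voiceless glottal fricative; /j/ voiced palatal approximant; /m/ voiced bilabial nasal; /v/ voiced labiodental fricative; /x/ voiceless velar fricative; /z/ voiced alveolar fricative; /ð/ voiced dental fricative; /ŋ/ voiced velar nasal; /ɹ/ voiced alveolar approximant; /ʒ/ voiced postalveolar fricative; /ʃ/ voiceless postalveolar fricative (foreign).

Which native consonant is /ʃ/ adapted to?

/ʒ/ is closest: same manner (fricative), place distance 0 (postalveolar→postalveolar), voicing differs (+1); total 1. Next closest is /x/ at distance 2.

ʒ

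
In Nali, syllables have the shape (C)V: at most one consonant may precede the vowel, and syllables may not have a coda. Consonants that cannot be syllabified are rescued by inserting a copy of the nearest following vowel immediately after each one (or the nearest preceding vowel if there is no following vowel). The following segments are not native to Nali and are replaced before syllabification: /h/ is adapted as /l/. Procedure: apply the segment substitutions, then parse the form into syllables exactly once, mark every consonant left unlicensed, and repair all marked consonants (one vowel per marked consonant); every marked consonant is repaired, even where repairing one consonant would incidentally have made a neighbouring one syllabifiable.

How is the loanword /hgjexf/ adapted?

Substitution: /h/ → /l/, giving /lgjexf/.
The consonants /l/, /g/, /x/, /f/ cannot be parsed into a legal (C)V syllable (no codas are permitted; onsets are limited to one consonant).
Epenthesis after each stranded consonant: /l/ → /le/, /g/ → /ge/, /x/ → /xe/, /f/ → /fe/.

legejexefe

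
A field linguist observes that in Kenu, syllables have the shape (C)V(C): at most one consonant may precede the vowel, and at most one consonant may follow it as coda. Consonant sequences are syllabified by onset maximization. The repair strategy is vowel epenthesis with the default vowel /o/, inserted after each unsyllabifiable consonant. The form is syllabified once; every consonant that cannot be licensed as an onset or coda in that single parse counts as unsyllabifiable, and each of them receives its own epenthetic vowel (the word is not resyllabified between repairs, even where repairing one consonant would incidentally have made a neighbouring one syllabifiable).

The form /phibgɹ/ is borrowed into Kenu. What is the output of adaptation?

Under (C)V(C), the unsyllabifiable consonants are /p/, /g/, /ɹ/ (at most one coda consonant is licensed; onsets are limited to one consonant).
Epenthesis after each stranded consonant: /p/ → /po/, /g/ → /go/, /ɹ/ → /ɹo/.

pohibgoɹo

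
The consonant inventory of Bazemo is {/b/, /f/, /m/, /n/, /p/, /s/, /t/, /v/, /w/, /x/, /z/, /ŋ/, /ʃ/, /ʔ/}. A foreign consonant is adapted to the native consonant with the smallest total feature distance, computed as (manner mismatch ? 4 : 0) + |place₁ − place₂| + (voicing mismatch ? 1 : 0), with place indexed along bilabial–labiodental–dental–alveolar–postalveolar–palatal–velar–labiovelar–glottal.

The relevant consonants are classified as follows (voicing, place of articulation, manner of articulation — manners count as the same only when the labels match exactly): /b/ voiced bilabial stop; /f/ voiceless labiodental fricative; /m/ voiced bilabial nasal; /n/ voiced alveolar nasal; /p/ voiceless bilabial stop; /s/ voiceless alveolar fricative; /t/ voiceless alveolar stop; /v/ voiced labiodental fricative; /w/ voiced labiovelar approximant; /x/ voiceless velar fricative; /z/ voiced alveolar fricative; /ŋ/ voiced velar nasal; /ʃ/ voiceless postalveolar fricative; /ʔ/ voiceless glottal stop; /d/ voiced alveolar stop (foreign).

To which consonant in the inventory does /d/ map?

/t/ is closest: same manner (stop), place distance 0 (alveolar→alveolar), voicing differs (+1); total 1. Next closest is /b/ at distance 3.

t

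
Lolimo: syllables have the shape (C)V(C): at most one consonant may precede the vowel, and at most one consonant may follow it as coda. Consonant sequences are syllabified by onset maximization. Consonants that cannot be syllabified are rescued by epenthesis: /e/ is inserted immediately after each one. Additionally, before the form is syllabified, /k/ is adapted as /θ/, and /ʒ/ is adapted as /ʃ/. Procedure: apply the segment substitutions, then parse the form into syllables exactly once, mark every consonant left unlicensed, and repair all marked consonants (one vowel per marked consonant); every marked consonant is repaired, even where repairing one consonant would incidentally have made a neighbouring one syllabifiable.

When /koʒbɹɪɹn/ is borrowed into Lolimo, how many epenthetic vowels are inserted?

After substitution the input is /θoʃbɹɪɹn/.
The unsyllabifiable consonants are /b/, /n/; each receives one epenthetic vowel.

2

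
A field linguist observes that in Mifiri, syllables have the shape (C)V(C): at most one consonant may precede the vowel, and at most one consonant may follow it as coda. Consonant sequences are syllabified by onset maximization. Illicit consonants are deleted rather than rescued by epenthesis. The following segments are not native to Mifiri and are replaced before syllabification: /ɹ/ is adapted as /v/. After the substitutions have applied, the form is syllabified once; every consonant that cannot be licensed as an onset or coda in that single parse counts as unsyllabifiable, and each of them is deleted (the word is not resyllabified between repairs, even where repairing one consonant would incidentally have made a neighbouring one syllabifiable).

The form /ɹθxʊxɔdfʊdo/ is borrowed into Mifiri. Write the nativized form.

Substitution: /ɹ/ → /v/, giving /vθxʊxɔdfʊdo/.
Syllabifying with onset maximization leaves /v/, /θ/ stranded (at most one coda consonant is licensed; onsets are limited to one consonant).
Deleting the stranded consonants removes /v/, /θ/.

xʊxɔdfʊdo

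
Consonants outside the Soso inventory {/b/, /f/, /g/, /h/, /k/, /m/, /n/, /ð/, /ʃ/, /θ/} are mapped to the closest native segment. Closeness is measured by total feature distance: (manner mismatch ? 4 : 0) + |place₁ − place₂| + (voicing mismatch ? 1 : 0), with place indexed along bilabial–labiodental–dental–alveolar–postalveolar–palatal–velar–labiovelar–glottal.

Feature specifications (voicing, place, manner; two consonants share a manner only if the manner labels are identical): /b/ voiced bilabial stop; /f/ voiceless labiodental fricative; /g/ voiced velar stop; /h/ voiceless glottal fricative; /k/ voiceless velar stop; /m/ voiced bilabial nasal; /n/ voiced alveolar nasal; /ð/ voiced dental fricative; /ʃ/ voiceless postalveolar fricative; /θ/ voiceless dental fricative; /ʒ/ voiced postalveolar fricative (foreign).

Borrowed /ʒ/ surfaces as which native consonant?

ʃ

/ʃ/ is closest: same manner (fricative), place distance 0 (postalveolar→postalveolar), voicing differs (+1); total 1. Next closest is /ð/ at distance 2.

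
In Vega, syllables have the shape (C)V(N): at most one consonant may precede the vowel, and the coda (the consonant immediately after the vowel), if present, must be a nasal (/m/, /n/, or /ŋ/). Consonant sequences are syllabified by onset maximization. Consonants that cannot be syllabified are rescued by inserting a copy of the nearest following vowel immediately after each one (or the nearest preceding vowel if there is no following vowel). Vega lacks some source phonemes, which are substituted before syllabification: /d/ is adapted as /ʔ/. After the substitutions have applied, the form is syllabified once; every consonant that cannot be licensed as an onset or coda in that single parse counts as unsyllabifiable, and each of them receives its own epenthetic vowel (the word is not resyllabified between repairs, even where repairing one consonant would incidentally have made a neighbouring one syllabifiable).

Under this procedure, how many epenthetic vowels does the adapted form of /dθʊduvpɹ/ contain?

4

After substitution the input is /ʔθʊʔuvpɹ/.
The unsyllabifiable consonants are /ʔ/, /v/, /p/, /ɹ/; each receives one epenthetic vowel.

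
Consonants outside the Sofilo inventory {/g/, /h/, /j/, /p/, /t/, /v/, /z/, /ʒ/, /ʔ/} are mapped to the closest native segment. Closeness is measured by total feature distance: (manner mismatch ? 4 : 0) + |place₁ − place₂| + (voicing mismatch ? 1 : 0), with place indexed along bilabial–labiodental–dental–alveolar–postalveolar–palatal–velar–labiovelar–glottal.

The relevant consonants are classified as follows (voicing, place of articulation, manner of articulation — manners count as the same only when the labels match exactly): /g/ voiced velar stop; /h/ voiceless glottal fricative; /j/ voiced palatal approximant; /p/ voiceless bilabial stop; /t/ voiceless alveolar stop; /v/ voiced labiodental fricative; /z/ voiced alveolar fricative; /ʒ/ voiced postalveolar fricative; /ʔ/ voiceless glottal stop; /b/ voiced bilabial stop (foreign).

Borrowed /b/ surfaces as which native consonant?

/p/ is closest: same manner (stop), place distance 0 (bilabial→bilabial), voicing differs (+1); total 1. Next closest is /t/ at distance 4.

p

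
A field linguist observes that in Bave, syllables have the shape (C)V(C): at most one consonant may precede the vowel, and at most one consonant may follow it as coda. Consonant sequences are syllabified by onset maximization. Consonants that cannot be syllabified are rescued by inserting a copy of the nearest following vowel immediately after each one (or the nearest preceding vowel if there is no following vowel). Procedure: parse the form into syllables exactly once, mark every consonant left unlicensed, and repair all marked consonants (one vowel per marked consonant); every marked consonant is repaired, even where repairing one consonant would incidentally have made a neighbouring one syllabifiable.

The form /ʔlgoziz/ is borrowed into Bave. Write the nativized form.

ʔologoziz

The consonants /ʔ/, /l/ cannot be parsed into a legal (C)V(C) syllable (at most one coda consonant is licensed; onsets are limited to one consonant).
Inserting the epenthetic vowel yields /ʔ/ → /ʔo/, /l/ → /lo/.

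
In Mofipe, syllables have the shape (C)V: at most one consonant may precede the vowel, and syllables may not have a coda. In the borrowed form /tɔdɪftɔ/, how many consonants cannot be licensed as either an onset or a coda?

1

The consonants /f/ cannot be parsed into a legal (C)V syllable (no codas are permitted; onsets are limited to one consonant).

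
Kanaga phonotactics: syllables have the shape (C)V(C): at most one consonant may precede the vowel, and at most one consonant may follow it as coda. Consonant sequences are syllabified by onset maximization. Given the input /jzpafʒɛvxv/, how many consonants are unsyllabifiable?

Under (C)V(C), the unsyllabifiable consonants are /j/, /z/, /x/, /v/ (at most one coda consonant is licensed; onsets are limited to one consonant).

4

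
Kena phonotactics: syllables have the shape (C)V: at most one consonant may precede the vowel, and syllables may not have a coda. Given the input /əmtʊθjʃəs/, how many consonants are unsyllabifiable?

4

Under (C)V, the unsyllabifiable consonants are /m/, /θ/, /j/, /s/ (no codas are permitted; onsets are limited to one consonant).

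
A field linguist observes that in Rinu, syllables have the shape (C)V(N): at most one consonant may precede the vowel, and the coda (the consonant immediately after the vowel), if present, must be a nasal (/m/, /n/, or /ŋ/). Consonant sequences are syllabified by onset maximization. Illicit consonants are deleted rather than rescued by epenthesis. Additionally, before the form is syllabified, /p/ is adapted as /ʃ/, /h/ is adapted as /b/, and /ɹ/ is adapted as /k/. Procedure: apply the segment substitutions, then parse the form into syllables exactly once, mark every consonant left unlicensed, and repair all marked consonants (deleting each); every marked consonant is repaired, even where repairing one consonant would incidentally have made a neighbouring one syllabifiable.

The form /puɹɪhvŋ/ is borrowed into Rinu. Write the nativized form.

ʃukɪ

Substitution: /p/ → /ʃ/, /ɹ/ → /k/, /h/ → /b/, giving /ʃukɪbvŋ/.
The consonants /b/, /v/, /ŋ/ cannot be parsed into a legal (C)V(N) syllable (only a nasal (/m/, /n/, or /ŋ/) is licensed in coda position; onsets are limited to one consonant).
Each unlicensed consonant is deleted: /b/, /v/, /ŋ/.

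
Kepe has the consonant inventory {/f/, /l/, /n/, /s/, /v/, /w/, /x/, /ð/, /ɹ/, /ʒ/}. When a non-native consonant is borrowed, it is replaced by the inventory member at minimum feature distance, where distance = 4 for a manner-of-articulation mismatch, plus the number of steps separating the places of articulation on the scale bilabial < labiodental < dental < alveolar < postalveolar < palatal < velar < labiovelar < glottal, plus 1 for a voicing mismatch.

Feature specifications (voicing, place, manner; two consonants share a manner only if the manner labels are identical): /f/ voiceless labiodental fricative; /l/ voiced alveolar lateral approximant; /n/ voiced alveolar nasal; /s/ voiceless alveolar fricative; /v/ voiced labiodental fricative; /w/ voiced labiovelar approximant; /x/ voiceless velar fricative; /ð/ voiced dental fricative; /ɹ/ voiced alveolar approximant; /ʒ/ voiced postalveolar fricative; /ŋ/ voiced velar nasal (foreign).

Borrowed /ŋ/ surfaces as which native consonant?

/n/ is closest: same manner (nasal), place distance 3 (velar→alveolar), same voicing; total 3. Next closest is /w/ at distance 5.

n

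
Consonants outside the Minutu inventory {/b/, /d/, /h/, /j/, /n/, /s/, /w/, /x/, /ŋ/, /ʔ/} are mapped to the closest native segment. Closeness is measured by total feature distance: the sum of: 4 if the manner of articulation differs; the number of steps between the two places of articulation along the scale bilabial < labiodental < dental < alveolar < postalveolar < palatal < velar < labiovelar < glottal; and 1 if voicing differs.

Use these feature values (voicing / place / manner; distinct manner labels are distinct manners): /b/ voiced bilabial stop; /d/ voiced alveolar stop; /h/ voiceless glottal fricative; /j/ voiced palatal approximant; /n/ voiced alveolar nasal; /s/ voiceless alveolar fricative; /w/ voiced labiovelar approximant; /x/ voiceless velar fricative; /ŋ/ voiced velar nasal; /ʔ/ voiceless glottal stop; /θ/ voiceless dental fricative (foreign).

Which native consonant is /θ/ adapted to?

s

/s/ is closest: same manner (fricative), place distance 1 (dental→alveolar), same voicing; total 1. Next closest is /x/ at distance 4.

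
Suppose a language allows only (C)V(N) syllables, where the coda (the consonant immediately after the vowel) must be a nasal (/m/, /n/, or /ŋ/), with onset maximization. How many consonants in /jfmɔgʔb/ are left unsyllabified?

5

Syllabifying with onset maximization leaves /j/, /f/, /g/, /ʔ/, /b/ stranded (only a nasal (/m/, /n/, or /ŋ/) is licensed in coda position; onsets are limited to one consonant).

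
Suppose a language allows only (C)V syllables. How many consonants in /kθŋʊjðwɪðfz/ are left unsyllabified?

The consonants /k/, /θ/, /j/, /ð/, /ð/, /f/, /z/ cannot be parsed into a legal (C)V syllable (no codas are permitted; onsets are limited to one consonant).

7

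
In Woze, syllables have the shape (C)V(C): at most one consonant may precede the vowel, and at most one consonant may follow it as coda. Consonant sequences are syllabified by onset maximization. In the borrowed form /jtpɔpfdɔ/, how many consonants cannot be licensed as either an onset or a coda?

Under (C)V(C), the unsyllabifiable consonants are /j/, /t/, /f/ (at most one coda consonant is licensed; onsets are limited to one consonant).

3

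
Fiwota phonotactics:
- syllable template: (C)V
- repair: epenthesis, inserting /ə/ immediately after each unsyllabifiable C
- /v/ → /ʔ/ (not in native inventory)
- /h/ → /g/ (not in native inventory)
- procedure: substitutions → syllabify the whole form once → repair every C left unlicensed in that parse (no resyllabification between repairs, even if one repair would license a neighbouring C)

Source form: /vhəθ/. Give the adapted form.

Substitution: /v/ → /ʔ/, /h/ → /g/, giving /ʔgəθ/.
The consonants /ʔ/, /θ/ cannot be parsed into a legal (C)V syllable (no codas are permitted; onsets are limited to one consonant).
Epenthesis after each stranded consonant: /ʔ/ → /ʔə/, /θ/ → /θə/.

ʔəgəθə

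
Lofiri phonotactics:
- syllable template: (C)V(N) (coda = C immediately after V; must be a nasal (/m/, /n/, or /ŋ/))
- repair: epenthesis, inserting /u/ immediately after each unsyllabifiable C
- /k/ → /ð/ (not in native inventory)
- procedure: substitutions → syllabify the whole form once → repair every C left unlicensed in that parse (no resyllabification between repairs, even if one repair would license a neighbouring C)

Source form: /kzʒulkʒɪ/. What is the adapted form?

ðuzuʒuluðuʒɪ

Substitution: /k/ → /ð/, giving /ðzʒulðʒɪ/.
Under (C)V(N), the unsyllabifiable consonants are /ð/, /z/, /l/, /ð/ (only a nasal (/m/, /n/, or /ŋ/) is licensed in coda position; onsets are limited to one consonant).
Inserting the epenthetic vowel yields /ð/ → /ðu/, /z/ → /zu/, /l/ → /lu/, /ð/ → /ðu/.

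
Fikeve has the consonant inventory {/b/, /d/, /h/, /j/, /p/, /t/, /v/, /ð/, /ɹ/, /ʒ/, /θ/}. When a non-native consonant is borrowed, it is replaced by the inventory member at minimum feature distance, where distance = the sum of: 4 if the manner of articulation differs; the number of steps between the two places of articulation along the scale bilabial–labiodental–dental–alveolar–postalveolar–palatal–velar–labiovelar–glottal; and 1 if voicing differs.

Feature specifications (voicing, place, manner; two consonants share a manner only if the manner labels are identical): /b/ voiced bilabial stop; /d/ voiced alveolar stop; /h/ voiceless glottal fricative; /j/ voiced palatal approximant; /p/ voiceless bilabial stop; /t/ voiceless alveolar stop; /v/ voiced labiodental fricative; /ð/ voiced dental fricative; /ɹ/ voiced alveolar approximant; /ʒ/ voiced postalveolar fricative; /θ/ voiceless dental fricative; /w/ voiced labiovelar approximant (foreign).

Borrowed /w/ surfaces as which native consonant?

/j/ is closest: same manner (approximant), place distance 2 (labiovelar→palatal), same voicing; total 2. Next closest is /ɹ/ at distance 4.

j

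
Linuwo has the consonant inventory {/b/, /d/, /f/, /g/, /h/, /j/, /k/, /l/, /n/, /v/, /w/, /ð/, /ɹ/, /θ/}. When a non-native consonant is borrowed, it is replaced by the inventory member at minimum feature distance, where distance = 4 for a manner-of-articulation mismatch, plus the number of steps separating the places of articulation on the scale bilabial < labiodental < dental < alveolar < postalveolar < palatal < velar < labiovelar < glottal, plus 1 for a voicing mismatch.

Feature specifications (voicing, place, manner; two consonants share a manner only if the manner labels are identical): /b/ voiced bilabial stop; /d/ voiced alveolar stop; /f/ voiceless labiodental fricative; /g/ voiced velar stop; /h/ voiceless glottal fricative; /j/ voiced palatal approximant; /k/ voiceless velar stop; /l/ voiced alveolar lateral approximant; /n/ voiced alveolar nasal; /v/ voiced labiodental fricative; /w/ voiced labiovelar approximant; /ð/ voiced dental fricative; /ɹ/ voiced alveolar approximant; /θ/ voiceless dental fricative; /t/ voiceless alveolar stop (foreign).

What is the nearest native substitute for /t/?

d

/d/ is closest: same manner (stop), place distance 0 (alveolar→alveolar), voicing differs (+1); total 1. Next closest is /k/ at distance 3.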